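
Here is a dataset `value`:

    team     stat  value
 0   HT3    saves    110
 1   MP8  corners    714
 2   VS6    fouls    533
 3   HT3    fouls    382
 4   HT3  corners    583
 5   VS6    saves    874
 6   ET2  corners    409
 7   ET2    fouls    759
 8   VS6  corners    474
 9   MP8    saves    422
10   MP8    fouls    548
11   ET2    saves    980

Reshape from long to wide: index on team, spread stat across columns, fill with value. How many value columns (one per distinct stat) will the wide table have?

3

3 distinct stat values: saves, corners, fouls.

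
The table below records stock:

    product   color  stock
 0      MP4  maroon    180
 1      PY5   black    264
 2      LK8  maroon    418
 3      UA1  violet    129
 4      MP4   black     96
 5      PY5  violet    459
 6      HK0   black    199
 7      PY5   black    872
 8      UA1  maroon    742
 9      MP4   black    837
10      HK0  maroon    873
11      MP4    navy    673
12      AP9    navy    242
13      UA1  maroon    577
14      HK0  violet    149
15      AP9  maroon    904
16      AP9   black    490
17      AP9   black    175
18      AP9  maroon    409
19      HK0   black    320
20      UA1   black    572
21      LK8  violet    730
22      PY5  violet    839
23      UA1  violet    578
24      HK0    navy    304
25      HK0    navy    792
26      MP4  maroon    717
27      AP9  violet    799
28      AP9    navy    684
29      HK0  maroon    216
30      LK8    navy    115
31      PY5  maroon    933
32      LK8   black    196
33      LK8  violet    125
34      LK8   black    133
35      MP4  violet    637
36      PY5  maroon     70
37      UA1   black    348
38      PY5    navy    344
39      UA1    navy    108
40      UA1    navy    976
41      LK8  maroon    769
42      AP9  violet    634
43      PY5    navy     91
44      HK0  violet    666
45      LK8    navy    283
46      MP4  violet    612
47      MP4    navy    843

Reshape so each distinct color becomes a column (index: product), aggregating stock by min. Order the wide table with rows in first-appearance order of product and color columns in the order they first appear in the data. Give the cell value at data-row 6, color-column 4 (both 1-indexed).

242

With rows in first-appearance order of product, row 6 is product=AP9. color columns in first-appearance order: maroon, black, violet, navy; column 4 is navy.
Long rows with product=AP9, color=navy: min(242, 684) = 242.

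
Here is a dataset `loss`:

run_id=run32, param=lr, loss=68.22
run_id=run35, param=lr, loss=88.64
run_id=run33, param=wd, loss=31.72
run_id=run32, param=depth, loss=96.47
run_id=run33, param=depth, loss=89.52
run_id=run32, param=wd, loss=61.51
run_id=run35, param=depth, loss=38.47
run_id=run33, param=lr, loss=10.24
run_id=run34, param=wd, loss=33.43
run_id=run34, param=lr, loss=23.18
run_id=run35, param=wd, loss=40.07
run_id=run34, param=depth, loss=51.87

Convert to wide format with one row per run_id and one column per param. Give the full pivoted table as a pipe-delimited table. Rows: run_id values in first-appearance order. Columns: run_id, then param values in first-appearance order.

Columns: run_id plus the 3 distinct param values (lr, wd, depth).
For example, row run32 column lr takes loss=68.22 from the long row (run32, lr).

| run_id | lr | wd | depth |
| run32 | 68.22 | 61.51 | 96.47 |
| run35 | 88.64 | 40.07 | 38.47 |
| run33 | 10.24 | 31.72 | 89.52 |
| run34 | 23.18 | 33.43 | 51.87 |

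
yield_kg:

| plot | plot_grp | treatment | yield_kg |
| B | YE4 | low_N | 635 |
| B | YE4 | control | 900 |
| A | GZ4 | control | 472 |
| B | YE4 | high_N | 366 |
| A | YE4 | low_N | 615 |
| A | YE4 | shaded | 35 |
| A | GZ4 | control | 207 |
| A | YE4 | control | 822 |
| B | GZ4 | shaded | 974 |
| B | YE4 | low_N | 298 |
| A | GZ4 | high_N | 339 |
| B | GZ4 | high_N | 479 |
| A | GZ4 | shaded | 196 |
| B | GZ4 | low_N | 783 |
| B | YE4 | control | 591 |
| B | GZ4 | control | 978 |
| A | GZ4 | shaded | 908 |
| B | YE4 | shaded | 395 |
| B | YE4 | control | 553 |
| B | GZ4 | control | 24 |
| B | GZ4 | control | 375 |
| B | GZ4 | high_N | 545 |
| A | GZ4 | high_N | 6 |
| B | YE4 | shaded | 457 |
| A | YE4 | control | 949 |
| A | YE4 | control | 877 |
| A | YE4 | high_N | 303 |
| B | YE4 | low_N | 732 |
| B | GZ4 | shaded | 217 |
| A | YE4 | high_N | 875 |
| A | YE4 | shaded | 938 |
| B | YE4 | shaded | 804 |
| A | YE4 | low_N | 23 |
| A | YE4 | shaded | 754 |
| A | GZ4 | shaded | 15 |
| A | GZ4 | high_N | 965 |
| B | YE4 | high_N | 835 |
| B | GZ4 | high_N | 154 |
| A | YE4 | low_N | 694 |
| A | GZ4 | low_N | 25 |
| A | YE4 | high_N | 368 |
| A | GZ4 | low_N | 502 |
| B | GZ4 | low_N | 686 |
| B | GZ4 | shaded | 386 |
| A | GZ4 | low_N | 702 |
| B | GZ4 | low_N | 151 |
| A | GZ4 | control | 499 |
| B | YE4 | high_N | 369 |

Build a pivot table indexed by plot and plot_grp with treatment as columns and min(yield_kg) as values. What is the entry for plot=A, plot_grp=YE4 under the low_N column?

23

Rows with plot=A, plot_grp=YE4 and treatment=low_N: yield_kg values are 615, 23, 694.
min(615, 23, 694) = 23.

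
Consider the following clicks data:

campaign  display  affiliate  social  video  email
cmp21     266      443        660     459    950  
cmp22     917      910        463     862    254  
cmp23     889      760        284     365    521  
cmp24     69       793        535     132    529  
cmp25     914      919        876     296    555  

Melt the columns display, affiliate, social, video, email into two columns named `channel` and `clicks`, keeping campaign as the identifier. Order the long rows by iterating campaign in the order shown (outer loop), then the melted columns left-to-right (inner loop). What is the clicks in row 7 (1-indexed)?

910

25 rows total (5 × 5). Row 7: index ⌊(7-1)/5⌋ = 1 into campaign → cmp22; (7-1) mod 5 = 1 into the melted columns → affiliate.
So row 7 is (cmp22, affiliate, 910); clicks = 910.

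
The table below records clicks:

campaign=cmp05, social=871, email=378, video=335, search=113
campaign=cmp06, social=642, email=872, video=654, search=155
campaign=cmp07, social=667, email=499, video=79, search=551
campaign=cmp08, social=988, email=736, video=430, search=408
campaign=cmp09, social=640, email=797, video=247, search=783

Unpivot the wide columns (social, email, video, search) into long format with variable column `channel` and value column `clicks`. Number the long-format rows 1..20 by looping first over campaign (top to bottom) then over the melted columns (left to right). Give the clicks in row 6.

872

20 rows total (5 × 4). Row 6: index ⌊(6-1)/4⌋ = 1 into campaign → cmp06; (6-1) mod 4 = 1 into the melted columns → email.
So row 6 is (cmp06, email, 872); clicks = 872.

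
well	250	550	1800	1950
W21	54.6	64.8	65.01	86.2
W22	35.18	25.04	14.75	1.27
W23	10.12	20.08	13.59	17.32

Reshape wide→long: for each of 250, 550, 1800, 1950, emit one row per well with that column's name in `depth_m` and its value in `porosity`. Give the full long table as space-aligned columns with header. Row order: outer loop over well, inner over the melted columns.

Each (well, column) pair becomes one row: 3 × 4 = 12 rows.
For example, (W21, 250) → porosity=54.6.

well  depth_m  porosity
W21   250      54.6    
W21   550      64.8    
W21   1800     65.01   
W21   1950     86.2    
W22   250      35.18   
W22   550      25.04   
W22   1800     14.75   
W22   1950     1.27    
W23   250      10.12   
W23   550      20.08   
W23   1800     13.59   
W23   1950     17.32   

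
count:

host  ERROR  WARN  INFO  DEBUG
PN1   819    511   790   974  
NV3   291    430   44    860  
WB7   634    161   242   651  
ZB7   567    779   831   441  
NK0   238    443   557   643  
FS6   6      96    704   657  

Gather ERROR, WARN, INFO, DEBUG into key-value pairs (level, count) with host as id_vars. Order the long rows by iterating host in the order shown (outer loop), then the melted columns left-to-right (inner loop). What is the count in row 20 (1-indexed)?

643

24 rows total (6 × 4). Row 20: index ⌊(20-1)/4⌋ = 4 into host → NK0; (20-1) mod 4 = 3 into the melted columns → DEBUG.
So row 20 is (NK0, DEBUG, 643); count = 643.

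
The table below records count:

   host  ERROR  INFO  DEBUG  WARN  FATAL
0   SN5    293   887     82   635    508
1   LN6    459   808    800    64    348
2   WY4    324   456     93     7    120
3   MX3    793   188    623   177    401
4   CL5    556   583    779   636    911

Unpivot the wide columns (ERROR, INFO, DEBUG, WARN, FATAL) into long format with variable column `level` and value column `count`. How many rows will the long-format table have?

25

5 host values × 5 melted columns = 25 rows.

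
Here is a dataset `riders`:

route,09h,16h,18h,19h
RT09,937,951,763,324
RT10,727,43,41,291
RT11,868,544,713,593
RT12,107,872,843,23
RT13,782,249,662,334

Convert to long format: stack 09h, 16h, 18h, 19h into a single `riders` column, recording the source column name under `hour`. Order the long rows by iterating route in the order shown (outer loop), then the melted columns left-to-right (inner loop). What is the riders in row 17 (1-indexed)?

782

20 rows total (5 × 4). Row 17: index ⌊(17-1)/4⌋ = 4 into route → RT13; (17-1) mod 4 = 0 into the melted columns → 09h.
So row 17 is (RT13, 09h, 782); riders = 782.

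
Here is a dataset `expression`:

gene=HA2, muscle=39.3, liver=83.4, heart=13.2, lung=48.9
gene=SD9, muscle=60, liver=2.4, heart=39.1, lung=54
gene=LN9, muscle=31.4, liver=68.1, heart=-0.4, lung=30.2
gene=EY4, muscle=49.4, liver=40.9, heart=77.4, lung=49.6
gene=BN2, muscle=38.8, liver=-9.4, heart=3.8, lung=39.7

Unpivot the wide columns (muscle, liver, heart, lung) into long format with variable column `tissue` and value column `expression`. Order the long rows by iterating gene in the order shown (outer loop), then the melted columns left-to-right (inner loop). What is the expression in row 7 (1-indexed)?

20 rows total (5 × 4). Row 7: index ⌊(7-1)/4⌋ = 1 into gene → SD9; (7-1) mod 4 = 2 into the melted columns → heart.
So row 7 is (SD9, heart, 39.1); expression = 39.1.

39.1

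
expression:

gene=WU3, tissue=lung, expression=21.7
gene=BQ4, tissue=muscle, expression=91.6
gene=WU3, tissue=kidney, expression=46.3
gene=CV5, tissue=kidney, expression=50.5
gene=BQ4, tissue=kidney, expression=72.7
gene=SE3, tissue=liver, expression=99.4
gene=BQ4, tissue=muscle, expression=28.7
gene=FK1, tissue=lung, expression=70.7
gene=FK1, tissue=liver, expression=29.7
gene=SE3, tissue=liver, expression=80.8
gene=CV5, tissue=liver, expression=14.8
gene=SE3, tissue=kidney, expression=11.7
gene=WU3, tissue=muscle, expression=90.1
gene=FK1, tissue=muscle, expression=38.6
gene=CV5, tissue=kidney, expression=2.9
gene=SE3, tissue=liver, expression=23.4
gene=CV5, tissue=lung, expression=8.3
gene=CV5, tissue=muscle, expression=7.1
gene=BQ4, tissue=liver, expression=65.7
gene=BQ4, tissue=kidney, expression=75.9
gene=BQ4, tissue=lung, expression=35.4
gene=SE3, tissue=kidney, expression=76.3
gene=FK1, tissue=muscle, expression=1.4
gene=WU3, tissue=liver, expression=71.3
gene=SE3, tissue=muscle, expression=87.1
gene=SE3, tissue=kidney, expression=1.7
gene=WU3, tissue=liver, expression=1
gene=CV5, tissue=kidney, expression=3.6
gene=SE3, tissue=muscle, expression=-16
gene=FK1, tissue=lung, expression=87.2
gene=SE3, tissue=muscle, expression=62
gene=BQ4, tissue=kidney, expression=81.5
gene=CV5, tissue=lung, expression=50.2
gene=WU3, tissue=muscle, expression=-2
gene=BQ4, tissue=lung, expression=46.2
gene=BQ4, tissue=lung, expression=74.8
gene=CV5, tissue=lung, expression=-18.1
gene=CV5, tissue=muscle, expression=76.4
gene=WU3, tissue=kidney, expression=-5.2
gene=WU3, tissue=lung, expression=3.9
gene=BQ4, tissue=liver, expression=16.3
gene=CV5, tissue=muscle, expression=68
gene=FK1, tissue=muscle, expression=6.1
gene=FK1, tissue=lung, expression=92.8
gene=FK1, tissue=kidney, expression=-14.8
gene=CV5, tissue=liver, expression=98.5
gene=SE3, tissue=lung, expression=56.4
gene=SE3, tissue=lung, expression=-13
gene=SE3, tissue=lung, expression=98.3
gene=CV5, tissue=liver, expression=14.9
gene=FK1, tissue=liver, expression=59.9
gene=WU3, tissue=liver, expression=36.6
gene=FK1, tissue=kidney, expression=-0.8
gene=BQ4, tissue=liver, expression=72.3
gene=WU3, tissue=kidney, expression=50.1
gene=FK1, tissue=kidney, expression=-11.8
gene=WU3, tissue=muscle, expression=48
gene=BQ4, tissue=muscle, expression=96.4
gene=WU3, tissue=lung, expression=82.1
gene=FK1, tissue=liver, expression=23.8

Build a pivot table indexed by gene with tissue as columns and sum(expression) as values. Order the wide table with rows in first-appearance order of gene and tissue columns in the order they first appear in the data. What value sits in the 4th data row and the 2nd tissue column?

133.1

With rows in first-appearance order of gene, row 4 is gene=SE3. tissue columns in first-appearance order: lung, muscle, kidney, liver; column 2 is muscle.
Long rows with gene=SE3, tissue=muscle: 87.1 + -16 + 62 = 133.1.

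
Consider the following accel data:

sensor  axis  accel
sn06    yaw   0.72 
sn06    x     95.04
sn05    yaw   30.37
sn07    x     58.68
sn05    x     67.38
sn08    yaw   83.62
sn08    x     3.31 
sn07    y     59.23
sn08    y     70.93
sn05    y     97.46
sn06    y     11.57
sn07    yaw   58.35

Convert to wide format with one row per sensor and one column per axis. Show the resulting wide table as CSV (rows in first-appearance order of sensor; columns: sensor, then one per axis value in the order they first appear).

Columns: sensor plus the 3 distinct axis values (yaw, x, y).
For example, row sn06 column yaw takes accel=0.72 from the long row (sn06, yaw).

sensor,yaw,x,y
sn06,0.72,95.04,11.57
sn05,30.37,67.38,97.46
sn07,58.35,58.68,59.23
sn08,83.62,3.31,70.93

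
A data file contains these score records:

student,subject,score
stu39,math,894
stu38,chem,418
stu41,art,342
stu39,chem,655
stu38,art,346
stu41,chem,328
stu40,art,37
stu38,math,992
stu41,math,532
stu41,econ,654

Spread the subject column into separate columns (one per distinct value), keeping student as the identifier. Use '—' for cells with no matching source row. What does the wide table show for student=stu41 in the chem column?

The long row with student=stu41, subject=chem has score=328.

328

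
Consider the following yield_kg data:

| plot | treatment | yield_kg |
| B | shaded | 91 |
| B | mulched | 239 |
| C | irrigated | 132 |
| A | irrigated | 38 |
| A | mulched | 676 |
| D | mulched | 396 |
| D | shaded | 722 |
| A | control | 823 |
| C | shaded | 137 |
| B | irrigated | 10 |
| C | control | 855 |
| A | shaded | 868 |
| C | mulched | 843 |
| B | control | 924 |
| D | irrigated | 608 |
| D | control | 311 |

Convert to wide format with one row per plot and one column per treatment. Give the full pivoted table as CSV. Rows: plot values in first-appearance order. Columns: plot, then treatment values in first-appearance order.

Columns: plot plus the 4 distinct treatment values (shaded, mulched, irrigated, control).
For example, row B column shaded takes yield_kg=91 from the long row (B, shaded).

plot,shaded,mulched,irrigated,control
B,91,239,10,924
C,137,843,132,855
A,868,676,38,823
D,722,396,608,311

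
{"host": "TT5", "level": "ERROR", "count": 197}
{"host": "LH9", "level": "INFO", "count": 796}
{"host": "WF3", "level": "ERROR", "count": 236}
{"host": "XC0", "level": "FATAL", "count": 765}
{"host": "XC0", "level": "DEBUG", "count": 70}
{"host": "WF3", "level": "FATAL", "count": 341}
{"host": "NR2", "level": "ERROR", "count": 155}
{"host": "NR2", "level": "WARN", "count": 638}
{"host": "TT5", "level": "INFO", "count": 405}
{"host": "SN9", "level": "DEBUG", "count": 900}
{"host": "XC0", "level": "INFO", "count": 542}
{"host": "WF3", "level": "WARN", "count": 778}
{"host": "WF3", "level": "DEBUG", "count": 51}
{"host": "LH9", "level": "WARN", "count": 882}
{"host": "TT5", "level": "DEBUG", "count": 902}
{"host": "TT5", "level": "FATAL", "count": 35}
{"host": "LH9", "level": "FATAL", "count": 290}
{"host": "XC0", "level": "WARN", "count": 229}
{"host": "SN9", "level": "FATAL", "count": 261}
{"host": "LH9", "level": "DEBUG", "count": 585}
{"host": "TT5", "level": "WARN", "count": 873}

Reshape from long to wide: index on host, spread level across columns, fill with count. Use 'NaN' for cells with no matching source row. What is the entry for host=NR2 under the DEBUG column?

No long-format row has host=NR2 and level=DEBUG, so the cell is NaN.

NaN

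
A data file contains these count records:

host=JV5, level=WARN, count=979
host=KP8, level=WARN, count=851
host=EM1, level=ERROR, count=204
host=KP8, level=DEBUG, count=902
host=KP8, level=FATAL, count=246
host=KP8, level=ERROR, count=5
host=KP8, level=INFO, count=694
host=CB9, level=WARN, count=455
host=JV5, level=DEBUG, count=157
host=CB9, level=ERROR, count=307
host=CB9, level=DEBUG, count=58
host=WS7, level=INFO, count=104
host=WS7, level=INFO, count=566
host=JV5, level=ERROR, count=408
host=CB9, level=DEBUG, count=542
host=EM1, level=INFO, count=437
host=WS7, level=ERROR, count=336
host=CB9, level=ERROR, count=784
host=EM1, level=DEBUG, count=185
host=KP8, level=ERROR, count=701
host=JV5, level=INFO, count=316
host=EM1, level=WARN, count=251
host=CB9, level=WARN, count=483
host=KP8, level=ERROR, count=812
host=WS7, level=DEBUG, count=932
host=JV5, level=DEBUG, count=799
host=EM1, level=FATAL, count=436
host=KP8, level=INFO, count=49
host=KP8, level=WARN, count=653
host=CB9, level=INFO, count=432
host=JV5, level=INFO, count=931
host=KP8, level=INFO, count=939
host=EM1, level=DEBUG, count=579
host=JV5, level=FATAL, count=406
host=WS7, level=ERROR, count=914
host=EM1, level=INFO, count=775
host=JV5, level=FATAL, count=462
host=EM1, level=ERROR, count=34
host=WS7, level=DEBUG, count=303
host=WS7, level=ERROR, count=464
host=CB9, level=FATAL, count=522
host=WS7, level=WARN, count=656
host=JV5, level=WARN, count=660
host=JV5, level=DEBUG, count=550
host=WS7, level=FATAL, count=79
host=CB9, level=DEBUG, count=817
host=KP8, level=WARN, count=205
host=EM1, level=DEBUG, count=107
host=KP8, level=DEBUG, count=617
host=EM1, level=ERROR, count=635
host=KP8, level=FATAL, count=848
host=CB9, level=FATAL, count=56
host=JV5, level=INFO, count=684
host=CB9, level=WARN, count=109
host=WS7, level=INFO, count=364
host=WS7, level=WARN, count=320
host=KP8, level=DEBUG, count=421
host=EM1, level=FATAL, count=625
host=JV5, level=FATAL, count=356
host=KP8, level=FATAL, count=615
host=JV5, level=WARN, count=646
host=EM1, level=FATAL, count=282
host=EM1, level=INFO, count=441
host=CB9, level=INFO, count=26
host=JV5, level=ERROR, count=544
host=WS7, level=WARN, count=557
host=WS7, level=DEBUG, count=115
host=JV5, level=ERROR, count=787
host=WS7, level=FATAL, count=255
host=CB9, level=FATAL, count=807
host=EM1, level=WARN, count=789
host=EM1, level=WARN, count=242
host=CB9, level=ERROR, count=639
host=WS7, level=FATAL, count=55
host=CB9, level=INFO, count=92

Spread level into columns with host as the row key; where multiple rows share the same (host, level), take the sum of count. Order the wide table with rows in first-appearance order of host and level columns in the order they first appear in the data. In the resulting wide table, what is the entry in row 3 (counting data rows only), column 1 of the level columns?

1282

With rows in first-appearance order of host, row 3 is host=EM1. level columns in first-appearance order: WARN, ERROR, DEBUG, FATAL, INFO; column 1 is WARN.
Long rows with host=EM1, level=WARN: 251 + 789 + 242 = 1282.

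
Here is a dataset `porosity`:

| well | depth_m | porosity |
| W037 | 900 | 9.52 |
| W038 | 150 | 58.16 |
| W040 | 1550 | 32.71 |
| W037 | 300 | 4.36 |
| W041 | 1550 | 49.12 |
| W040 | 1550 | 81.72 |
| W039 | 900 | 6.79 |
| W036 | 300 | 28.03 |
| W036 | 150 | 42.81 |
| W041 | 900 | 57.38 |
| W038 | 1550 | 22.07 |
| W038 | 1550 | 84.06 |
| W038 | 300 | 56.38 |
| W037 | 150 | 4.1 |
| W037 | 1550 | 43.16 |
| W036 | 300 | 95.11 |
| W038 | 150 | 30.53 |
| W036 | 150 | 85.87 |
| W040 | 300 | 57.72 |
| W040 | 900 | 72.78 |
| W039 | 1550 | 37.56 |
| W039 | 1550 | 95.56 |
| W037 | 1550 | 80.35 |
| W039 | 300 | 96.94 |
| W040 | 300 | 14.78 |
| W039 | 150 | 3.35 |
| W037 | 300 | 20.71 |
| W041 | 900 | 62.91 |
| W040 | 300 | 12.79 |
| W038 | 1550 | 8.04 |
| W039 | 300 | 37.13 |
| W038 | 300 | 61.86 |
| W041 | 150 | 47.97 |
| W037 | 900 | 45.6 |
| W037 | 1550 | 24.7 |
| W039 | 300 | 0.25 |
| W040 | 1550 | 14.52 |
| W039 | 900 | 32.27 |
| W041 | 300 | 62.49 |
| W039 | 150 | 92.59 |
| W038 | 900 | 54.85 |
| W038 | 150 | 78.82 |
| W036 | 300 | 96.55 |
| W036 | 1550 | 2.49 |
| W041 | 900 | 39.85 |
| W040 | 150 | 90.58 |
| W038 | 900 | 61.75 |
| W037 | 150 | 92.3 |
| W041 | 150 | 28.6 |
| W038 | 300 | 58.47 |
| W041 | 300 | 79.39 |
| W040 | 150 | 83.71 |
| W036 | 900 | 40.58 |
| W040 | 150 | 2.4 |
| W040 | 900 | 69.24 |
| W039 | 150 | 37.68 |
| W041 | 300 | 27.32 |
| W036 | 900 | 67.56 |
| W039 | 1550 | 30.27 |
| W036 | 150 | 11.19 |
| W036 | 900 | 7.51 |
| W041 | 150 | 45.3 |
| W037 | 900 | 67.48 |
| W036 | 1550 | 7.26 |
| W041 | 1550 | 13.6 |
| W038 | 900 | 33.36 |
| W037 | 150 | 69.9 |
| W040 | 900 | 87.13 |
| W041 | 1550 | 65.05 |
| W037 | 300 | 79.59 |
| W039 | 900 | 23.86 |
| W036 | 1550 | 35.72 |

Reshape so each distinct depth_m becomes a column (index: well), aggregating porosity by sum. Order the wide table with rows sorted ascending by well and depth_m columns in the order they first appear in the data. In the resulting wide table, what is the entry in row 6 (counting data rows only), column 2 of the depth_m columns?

With rows sorted ascending by well, row 6 is well=W041. depth_m columns in first-appearance order: 900, 150, 1550, 300; column 2 is 150.
Long rows with well=W041, depth_m=150: 47.97 + 28.6 + 45.3 = 121.87.

121.87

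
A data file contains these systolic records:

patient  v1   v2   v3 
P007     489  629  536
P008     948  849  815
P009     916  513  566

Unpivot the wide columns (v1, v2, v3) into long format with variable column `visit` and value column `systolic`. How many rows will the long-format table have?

9

3 patient values × 3 melted columns = 9 rows.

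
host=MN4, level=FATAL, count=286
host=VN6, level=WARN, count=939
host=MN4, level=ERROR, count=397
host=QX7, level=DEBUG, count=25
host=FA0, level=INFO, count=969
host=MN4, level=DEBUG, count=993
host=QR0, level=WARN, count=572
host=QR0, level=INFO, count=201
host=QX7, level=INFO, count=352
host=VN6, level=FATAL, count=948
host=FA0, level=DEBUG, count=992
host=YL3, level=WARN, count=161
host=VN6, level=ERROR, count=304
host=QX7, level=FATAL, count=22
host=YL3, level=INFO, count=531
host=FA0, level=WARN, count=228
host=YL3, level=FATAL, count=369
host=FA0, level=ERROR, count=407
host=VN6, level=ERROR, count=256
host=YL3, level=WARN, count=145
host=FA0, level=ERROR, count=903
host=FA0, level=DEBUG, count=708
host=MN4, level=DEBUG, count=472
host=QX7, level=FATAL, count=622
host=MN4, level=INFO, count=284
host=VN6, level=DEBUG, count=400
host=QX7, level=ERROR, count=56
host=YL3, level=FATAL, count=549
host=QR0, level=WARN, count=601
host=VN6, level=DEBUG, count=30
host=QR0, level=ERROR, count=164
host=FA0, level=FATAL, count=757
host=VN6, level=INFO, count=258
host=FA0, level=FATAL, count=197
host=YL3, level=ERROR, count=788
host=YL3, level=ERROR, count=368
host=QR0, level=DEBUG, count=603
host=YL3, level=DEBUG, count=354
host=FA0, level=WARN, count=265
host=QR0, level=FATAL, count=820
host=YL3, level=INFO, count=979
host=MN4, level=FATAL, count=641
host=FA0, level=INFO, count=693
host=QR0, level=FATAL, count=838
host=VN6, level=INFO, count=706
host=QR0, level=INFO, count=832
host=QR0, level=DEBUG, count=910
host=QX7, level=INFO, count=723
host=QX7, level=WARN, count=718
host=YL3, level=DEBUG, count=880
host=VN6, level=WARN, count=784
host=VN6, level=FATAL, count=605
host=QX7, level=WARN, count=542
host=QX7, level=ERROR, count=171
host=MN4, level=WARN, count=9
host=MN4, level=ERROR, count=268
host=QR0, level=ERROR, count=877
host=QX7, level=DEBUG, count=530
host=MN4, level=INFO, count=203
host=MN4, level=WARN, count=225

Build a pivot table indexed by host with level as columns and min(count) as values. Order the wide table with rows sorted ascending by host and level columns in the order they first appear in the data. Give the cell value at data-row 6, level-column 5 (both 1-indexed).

With rows sorted ascending by host, row 6 is host=YL3. level columns in first-appearance order: FATAL, WARN, ERROR, DEBUG, INFO; column 5 is INFO.
Long rows with host=YL3, level=INFO: min(531, 979) = 531.

531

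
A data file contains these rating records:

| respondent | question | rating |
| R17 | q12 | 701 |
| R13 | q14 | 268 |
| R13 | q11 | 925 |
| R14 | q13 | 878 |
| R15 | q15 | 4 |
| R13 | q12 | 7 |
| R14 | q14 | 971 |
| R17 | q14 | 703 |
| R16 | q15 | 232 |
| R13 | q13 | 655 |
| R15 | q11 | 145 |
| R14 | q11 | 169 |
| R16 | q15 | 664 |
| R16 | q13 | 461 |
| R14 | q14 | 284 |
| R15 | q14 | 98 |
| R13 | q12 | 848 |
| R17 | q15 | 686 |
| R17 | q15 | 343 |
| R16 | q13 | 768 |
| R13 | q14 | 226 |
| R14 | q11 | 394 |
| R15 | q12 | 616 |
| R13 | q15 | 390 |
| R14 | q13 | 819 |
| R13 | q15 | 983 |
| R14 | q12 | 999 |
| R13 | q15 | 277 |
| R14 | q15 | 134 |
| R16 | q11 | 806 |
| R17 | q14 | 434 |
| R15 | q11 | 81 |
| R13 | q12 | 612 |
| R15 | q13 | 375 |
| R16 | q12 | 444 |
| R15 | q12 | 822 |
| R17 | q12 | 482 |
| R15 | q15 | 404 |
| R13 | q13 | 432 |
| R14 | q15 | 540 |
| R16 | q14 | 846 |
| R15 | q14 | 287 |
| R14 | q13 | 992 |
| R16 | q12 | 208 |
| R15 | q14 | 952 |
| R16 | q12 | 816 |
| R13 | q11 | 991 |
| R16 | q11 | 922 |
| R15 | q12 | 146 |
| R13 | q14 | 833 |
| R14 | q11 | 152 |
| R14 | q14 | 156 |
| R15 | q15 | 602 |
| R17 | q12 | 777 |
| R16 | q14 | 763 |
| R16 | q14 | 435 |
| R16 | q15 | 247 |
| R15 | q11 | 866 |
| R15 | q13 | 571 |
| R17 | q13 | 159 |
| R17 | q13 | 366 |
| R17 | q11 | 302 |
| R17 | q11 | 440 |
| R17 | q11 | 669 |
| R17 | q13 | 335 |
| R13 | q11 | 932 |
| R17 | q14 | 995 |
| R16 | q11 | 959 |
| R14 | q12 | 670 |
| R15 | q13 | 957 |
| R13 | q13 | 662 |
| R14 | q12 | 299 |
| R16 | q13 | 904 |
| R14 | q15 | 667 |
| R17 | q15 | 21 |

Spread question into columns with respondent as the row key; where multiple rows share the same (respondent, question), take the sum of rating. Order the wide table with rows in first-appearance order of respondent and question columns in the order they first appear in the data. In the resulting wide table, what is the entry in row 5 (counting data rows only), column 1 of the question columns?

1468

With rows in first-appearance order of respondent, row 5 is respondent=R16. question columns in first-appearance order: q12, q14, q11, q13, q15; column 1 is q12.
Long rows with respondent=R16, question=q12: 444 + 208 + 816 = 1468.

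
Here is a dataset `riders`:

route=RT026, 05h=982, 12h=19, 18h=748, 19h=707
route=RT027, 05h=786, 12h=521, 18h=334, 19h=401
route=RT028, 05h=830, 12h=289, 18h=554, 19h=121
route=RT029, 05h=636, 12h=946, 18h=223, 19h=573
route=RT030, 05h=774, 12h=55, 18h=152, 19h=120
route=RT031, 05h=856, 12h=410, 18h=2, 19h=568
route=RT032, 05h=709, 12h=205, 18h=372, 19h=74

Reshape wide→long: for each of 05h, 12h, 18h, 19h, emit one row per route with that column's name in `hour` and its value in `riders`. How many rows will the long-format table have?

28

7 route values × 4 melted columns = 28 rows.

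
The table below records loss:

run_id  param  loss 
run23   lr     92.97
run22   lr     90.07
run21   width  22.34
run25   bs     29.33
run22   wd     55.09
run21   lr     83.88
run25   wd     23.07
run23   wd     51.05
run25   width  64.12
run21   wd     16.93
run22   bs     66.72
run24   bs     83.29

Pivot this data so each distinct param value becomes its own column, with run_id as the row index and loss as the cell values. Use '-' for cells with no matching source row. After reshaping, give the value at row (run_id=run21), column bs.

-

No long-format row has run_id=run21 and param=bs, so the cell is -.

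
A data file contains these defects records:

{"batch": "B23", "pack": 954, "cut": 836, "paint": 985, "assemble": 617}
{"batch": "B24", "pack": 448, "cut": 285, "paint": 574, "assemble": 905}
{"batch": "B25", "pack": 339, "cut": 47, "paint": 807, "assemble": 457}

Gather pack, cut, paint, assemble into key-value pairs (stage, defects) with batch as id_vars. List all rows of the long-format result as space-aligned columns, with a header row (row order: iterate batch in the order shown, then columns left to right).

batch  stage     defects
B23    pack      954    
B23    cut       836    
B23    paint     985    
B23    assemble  617    
B24    pack      448    
B24    cut       285    
B24    paint     574    
B24    assemble  905    
B25    pack      339    
B25    cut       47     
B25    paint     807    
B25    assemble  457    

Each (batch, column) pair becomes one row: 3 × 4 = 12 rows.
For example, (B23, pack) → defects=954.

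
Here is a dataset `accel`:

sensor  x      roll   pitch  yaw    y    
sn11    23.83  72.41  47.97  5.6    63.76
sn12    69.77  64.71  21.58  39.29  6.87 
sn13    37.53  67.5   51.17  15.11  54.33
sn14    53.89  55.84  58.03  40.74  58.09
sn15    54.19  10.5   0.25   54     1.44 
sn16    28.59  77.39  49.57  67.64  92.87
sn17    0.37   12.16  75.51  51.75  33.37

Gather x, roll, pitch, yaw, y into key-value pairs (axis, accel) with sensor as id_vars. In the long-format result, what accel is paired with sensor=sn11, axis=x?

Unpivoting turns each (sensor, wide-column) pair into one long row.
The wide cell at row sn11, column x holds 23.83, so the long row (sn11, x) has accel=23.83.

23.83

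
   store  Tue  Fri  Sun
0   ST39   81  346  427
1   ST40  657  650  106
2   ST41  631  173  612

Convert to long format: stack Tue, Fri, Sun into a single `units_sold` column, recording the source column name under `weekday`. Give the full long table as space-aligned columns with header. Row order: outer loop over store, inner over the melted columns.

Each (store, column) pair becomes one row: 3 × 3 = 9 rows.
For example, (ST39, Tue) → units_sold=81.

store  weekday  units_sold
ST39   Tue      81        
ST39   Fri      346       
ST39   Sun      427       
ST40   Tue      657       
ST40   Fri      650       
ST40   Sun      106       
ST41   Tue      631       
ST41   Fri      173       
ST41   Sun      612       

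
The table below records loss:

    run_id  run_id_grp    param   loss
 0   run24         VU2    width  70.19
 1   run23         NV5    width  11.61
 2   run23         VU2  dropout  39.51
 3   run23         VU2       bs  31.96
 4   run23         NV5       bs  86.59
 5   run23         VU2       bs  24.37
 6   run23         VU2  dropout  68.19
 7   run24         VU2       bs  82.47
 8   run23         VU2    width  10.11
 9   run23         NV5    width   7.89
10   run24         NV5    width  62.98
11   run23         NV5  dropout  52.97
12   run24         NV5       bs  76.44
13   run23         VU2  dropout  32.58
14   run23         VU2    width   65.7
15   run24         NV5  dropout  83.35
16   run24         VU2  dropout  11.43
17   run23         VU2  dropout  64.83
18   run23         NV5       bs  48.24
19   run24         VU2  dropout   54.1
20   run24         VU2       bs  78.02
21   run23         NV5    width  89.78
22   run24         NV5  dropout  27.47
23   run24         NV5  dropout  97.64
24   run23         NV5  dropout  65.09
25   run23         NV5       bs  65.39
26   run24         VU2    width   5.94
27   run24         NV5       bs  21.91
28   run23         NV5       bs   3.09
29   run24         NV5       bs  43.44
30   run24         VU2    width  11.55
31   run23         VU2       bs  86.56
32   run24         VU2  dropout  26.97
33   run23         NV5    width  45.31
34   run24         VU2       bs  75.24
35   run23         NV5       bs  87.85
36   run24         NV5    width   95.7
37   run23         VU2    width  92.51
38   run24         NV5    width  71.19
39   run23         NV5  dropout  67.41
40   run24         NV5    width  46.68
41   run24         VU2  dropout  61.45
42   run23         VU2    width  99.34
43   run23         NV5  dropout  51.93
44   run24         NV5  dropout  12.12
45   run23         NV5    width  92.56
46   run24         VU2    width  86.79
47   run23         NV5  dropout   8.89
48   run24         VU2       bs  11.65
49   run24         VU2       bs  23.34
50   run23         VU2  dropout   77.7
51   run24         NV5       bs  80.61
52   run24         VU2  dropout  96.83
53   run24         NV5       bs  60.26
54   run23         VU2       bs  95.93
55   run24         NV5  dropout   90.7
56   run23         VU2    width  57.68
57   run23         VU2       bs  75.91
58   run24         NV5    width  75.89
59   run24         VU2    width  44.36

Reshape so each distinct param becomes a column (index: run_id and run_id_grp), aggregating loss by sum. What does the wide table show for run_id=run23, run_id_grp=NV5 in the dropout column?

246.29

Rows with run_id=run23, run_id_grp=NV5 and param=dropout: loss values are 52.97, 65.09, 67.41, 51.93, 8.89.
52.97 + 65.09 + 67.41 + 51.93 + 8.89 = 246.29.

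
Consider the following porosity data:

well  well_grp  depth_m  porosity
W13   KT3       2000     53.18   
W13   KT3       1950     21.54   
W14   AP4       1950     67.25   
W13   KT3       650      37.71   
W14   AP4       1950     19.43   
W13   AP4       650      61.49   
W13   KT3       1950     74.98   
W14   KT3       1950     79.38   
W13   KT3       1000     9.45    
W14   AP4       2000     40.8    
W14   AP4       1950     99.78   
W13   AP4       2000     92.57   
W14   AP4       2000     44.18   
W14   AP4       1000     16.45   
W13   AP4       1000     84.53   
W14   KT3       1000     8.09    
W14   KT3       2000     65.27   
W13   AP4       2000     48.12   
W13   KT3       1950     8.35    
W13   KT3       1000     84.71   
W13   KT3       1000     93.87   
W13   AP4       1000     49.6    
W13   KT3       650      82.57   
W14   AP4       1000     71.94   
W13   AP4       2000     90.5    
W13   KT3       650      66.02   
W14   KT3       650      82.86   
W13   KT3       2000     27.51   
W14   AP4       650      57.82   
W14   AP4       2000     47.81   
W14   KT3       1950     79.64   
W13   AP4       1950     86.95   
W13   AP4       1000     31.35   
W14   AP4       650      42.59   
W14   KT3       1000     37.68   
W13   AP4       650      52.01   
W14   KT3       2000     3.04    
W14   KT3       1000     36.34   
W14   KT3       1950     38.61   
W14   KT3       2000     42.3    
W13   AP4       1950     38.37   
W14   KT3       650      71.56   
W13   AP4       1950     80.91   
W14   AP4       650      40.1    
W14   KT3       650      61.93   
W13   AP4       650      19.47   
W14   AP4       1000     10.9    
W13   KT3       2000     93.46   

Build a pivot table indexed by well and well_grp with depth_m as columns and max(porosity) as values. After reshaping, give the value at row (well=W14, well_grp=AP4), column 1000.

71.94

Rows with well=W14, well_grp=AP4 and depth_m=1000: porosity values are 16.45, 71.94, 10.9.
max(16.45, 71.94, 10.9) = 71.94.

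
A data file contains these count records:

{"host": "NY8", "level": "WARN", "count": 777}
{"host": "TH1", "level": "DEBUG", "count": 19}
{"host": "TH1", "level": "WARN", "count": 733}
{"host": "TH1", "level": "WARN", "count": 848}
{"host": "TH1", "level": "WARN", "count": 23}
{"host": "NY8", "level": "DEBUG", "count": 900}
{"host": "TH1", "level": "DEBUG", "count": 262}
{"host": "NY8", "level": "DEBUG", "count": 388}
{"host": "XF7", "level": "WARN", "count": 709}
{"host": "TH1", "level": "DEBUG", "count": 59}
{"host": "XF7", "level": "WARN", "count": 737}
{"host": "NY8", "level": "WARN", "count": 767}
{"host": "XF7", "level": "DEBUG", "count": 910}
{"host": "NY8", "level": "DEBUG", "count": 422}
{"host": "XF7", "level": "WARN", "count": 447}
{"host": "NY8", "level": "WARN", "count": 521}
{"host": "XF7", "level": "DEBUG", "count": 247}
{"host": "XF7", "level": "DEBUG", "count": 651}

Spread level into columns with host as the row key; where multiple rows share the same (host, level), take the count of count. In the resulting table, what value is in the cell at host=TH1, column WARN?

Rows with host=TH1 and level=WARN: count values are 733, 848, 23.
3 rows match — count = 3.

3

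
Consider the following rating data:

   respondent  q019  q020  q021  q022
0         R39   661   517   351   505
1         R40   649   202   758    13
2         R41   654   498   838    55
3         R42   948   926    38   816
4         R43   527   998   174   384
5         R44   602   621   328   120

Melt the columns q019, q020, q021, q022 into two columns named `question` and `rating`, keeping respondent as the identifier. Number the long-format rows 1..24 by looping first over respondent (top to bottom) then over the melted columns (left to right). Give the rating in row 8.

24 rows total (6 × 4). Row 8: index ⌊(8-1)/4⌋ = 1 into respondent → R40; (8-1) mod 4 = 3 into the melted columns → q022.
So row 8 is (R40, q022, 13); rating = 13.

13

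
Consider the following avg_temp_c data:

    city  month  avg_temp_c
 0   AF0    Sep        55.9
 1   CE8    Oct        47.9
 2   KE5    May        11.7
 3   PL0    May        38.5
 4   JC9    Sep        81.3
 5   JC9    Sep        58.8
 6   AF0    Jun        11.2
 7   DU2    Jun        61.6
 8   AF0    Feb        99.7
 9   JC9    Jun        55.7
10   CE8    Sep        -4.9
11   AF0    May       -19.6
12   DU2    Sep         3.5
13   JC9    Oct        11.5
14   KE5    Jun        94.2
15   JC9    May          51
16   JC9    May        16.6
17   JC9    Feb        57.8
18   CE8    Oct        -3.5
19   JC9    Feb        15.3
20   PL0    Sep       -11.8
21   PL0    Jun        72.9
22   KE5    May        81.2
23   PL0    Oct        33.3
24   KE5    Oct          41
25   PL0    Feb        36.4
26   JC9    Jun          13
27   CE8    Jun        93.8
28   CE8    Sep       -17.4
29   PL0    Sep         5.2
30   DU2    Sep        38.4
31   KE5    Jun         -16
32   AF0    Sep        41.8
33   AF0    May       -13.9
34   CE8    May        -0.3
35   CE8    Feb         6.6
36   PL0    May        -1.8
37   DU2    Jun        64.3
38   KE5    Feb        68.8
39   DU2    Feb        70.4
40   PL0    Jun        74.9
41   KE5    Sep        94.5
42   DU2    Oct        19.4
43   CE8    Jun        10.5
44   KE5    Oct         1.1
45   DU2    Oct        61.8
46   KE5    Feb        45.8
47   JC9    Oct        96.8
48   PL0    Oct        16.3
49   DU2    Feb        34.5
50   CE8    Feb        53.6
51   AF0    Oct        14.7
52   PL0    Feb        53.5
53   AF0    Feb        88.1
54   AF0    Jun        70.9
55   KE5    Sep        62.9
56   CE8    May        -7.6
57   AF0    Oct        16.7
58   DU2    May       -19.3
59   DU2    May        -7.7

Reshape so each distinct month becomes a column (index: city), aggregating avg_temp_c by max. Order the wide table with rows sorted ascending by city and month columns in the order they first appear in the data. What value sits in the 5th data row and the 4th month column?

94.2

With rows sorted ascending by city, row 5 is city=KE5. month columns in first-appearance order: Sep, Oct, May, Jun, Feb; column 4 is Jun.
Long rows with city=KE5, month=Jun: max(94.2, -16) = 94.2.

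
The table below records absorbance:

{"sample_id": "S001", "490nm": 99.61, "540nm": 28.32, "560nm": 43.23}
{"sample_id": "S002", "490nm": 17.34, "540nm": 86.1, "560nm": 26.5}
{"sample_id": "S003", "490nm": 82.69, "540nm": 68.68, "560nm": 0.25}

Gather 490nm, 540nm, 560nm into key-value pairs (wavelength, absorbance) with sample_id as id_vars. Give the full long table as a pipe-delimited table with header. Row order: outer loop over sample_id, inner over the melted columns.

| sample_id | wavelength | absorbance |
| S001 | 490nm | 99.61 |
| S001 | 540nm | 28.32 |
| S001 | 560nm | 43.23 |
| S002 | 490nm | 17.34 |
| S002 | 540nm | 86.1 |
| S002 | 560nm | 26.5 |
| S003 | 490nm | 82.69 |
| S003 | 540nm | 68.68 |
| S003 | 560nm | 0.25 |

Each (sample_id, column) pair becomes one row: 3 × 3 = 9 rows.
For example, (S001, 490nm) → absorbance=99.61.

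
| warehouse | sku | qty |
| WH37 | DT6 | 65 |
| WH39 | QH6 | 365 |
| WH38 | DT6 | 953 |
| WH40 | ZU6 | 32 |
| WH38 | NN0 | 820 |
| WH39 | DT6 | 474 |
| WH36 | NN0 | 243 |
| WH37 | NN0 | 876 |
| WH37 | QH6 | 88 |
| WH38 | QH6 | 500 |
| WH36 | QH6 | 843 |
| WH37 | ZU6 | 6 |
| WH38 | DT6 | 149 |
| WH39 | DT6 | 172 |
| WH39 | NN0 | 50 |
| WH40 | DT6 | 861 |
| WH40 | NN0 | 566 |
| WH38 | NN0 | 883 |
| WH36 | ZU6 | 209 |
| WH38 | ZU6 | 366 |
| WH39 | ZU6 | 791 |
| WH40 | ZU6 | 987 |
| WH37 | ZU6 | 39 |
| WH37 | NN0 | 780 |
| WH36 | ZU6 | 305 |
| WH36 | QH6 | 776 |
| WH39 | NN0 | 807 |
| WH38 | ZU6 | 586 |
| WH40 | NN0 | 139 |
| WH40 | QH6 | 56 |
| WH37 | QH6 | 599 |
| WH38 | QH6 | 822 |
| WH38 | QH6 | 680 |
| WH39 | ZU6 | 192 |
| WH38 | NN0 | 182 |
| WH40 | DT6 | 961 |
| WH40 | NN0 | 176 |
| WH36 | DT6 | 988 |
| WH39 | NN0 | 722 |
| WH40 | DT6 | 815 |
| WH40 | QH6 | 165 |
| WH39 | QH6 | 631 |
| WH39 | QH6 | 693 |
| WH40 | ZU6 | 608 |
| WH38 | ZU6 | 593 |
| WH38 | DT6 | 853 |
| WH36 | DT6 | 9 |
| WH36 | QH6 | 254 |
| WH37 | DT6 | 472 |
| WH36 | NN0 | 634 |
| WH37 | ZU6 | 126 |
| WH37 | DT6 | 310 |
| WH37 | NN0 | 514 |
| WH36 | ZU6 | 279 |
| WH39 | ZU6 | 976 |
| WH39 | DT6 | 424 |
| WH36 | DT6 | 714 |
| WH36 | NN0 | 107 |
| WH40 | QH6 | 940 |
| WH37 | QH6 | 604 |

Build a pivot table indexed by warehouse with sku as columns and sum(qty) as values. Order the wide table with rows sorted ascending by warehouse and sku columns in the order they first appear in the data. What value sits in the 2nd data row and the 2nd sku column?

With rows sorted ascending by warehouse, row 2 is warehouse=WH37. sku columns in first-appearance order: DT6, QH6, ZU6, NN0; column 2 is QH6.
Long rows with warehouse=WH37, sku=QH6: 88 + 599 + 604 = 1291.

1291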